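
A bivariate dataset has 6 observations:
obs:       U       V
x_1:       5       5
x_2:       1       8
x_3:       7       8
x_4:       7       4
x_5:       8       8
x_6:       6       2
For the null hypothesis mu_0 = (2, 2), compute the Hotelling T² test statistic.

Step 1 — sample mean vector:
  mean(U) = (5 + 1 + 7 + 7 + 8 + 6) / 6 = 34/6 = 5.6667
  mean(V) = (5 + 8 + 8 + 4 + 8 + 2) / 6 = 35/6 = 5.8333
  x̄ = (5.6667, 5.8333),  deviation x̄ - mu_0 = (5.6667, 5.8333) - (2, 2) = (3.6667, 3.8333).

Step 2 — sample covariance matrix, S[i,j] = (1/(n-1)) · Σ_k (x_{k,i} - mean_i) · (x_{k,j} - mean_j), divisor n-1 = 5:
  S[U,U] = ((-0.6667)·(-0.6667) + (-4.6667)·(-4.6667) + (1.3333)·(1.3333) + (1.3333)·(1.3333) + (2.3333)·(2.3333) + (0.3333)·(0.3333)) / 5 = 31.3333/5 = 6.2667
  S[U,V] = ((-0.6667)·(-0.8333) + (-4.6667)·(2.1667) + (1.3333)·(2.1667) + (1.3333)·(-1.8333) + (2.3333)·(2.1667) + (0.3333)·(-3.8333)) / 5 = -5.3333/5 = -1.0667
  S[V,V] = ((-0.8333)·(-0.8333) + (2.1667)·(2.1667) + (2.1667)·(2.1667) + (-1.8333)·(-1.8333) + (2.1667)·(2.1667) + (-3.8333)·(-3.8333)) / 5 = 32.8333/5 = 6.5667
  S = [[6.2667, -1.0667],
 [-1.0667, 6.5667]].

Step 3 — invert S. det(S) = 6.2667·6.5667 - (-1.0667)² = 40.0133.
  S^{-1} = (1/det) · [[d, -b], [-b, a]] = [[0.1641, 0.0267],
 [0.0267, 0.1566]].

Step 4 — quadratic form (x̄ - mu_0)^T · S^{-1} · (x̄ - mu_0):
  S^{-1} · (x̄ - mu_0) = (0.7039, 0.6981),
  (x̄ - mu_0)^T · [...] = (3.6667)·(0.7039) + (3.8333)·(0.6981) = 5.2571.

Step 5 — scale by n: T² = 6 · 5.2571 = 31.5428.

T² ≈ 31.5428


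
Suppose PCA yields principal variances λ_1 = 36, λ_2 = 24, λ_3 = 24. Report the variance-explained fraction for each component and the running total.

Step 1 — total variance = trace(Sigma) = Σ λ_i = 36 + 24 + 24 = 84.

Step 2 — fraction explained by component i = λ_i / Σ λ:
  PC1: 36/84 = 0.4286
  PC2: 24/84 = 0.2857
  PC3: 24/84 = 0.2857

Step 3 — cumulative fraction after k components = (λ_1 + ... + λ_k) / Σ λ:
  k = 1: 36/84 = 0.4286
  k = 2: (36 + 24)/84 = 60/84 = 0.7143
  k = 3: (36 + 24 + 24)/84 = 84/84 = 1

Summary (fraction, with percent):

explained: PC1 0.4286 (42.86%), PC2 0.2857 (28.57%), PC3 0.2857 (28.57%);  cumulative: 0.4286, 0.7143, 1


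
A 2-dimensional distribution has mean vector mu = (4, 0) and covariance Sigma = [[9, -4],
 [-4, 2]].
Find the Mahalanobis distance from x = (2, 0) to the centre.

Step 1 — centre the observation: (x - mu) = (-2, 0).

Step 2 — invert Sigma. det(Sigma) = 9·2 - (-4)² = 2.
  Sigma^{-1} = (1/det) · [[d, -b], [-b, a]] = [[1, 2],
 [2, 4.5]].

Step 3 — form the quadratic (x - mu)^T · Sigma^{-1} · (x - mu):
  Sigma^{-1} · (x - mu) = (-2, -4).
  (x - mu)^T · [Sigma^{-1} · (x - mu)] = (-2)·(-2) + (0)·(-4) = 4.

Step 4 — take square root: d = √(4) ≈ 2.

d(x, mu) = √(4) ≈ 2


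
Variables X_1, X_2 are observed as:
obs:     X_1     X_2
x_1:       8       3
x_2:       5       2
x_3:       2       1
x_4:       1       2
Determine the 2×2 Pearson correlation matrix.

Step 1 — column means:
  mean(X_1) = (8 + 5 + 2 + 1) / 4 = 16/4 = 4
  mean(X_2) = (3 + 2 + 1 + 2) / 4 = 8/4 = 2

Step 2 — sample variances and covariances s[i,j] = (1/(n-1)) · Σ_k (x_{k,i} - mean_i) · (x_{k,j} - mean_j), with n-1 = 3:
  s[X_1,X_1] = ((4)·(4) + (1)·(1) + (-2)·(-2) + (-3)·(-3)) / 3 = 30/3 = 10
  s[X_1,X_2] = ((4)·(1) + (1)·(0) + (-2)·(-1) + (-3)·(0)) / 3 = 6/3 = 2
  s[X_2,X_2] = ((1)·(1) + (0)·(0) + (-1)·(-1) + (0)·(0)) / 3 = 2/3 = 0.6667
  Sample standard deviations s_i = √(s[i,i]):
  s(X_1) = √(10) = 3.1623
  s(X_2) = √(0.6667) = 0.8165

Step 3 — r_{ij} = s_{ij} / (s_i · s_j):
  r[X_1,X_1] = 1 (diagonal).
  r[X_1,X_2] = 2 / (3.1623 · 0.8165) = 2 / 2.582 = 0.7746
  r[X_2,X_2] = 1 (diagonal).

R is symmetric with unit diagonal. Assembling:

R = [[1, 0.7746],
 [0.7746, 1]]


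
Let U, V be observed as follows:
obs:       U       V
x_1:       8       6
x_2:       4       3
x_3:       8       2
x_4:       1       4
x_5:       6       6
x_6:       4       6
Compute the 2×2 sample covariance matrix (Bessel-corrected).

Step 1 — column means:
  mean(U) = (8 + 4 + 8 + 1 + 6 + 4) / 6 = 31/6 = 5.1667
  mean(V) = (6 + 3 + 2 + 4 + 6 + 6) / 6 = 27/6 = 4.5

Step 2 — sample covariance S[i,j] = (1/(n-1)) · Σ_k (x_{k,i} - mean_i) · (x_{k,j} - mean_j), with n-1 = 5.
  S[U,U] = ((2.8333)·(2.8333) + (-1.1667)·(-1.1667) + (2.8333)·(2.8333) + (-4.1667)·(-4.1667) + (0.8333)·(0.8333) + (-1.1667)·(-1.1667)) / 5 = 36.8333/5 = 7.3667
  S[U,V] = ((2.8333)·(1.5) + (-1.1667)·(-1.5) + (2.8333)·(-2.5) + (-4.1667)·(-0.5) + (0.8333)·(1.5) + (-1.1667)·(1.5)) / 5 = 0.5/5 = 0.1
  S[V,V] = ((1.5)·(1.5) + (-1.5)·(-1.5) + (-2.5)·(-2.5) + (-0.5)·(-0.5) + (1.5)·(1.5) + (1.5)·(1.5)) / 5 = 15.5/5 = 3.1

S is symmetric (S[j,i] = S[i,j]). Assembling:

S = [[7.3667, 0.1],
 [0.1, 3.1]]


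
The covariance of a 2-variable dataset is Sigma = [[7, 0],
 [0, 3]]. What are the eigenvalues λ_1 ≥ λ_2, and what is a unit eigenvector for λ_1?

Step 1 — characteristic polynomial of 2×2 Sigma:
  det(Sigma - λI) = λ² - trace · λ + det = 0.
  trace = 7 + 3 = 10, det = 7·3 - (0)² = 21.
Step 2 — discriminant:
  Δ = trace² - 4·det = 100 - 84 = 16.
Step 3 — eigenvalues:
  λ = (trace ± √Δ)/2 = (10 ± 4)/2,
  λ_1 = 7,  λ_2 = 3.

Step 4 — unit eigenvector for λ_1: Sigma is diagonal, so its eigenvectors are the coordinate axes. λ_1 = 7 is the diagonal entry on the first coordinate axis, hence
  v_1 = (1, 0) (||v_1|| = 1).

λ_1 = 7,  λ_2 = 3;  v_1 ≈ (1, 0)


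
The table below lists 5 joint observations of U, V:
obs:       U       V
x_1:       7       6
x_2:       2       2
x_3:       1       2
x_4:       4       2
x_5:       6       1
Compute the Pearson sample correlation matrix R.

Step 1 — column means:
  mean(U) = (7 + 2 + 1 + 4 + 6) / 5 = 20/5 = 4
  mean(V) = (6 + 2 + 2 + 2 + 1) / 5 = 13/5 = 2.6

Step 2 — sample variances and covariances s[i,j] = (1/(n-1)) · Σ_k (x_{k,i} - mean_i) · (x_{k,j} - mean_j), with n-1 = 4:
  s[U,U] = ((3)·(3) + (-2)·(-2) + (-3)·(-3) + (0)·(0) + (2)·(2)) / 4 = 26/4 = 6.5
  s[U,V] = ((3)·(3.4) + (-2)·(-0.6) + (-3)·(-0.6) + (0)·(-0.6) + (2)·(-1.6)) / 4 = 10/4 = 2.5
  s[V,V] = ((3.4)·(3.4) + (-0.6)·(-0.6) + (-0.6)·(-0.6) + (-0.6)·(-0.6) + (-1.6)·(-1.6)) / 4 = 15.2/4 = 3.8
  Sample standard deviations s_i = √(s[i,i]):
  s(U) = √(6.5) = 2.5495
  s(V) = √(3.8) = 1.9494

Step 3 — r_{ij} = s_{ij} / (s_i · s_j):
  r[U,U] = 1 (diagonal).
  r[U,V] = 2.5 / (2.5495 · 1.9494) = 2.5 / 4.9699 = 0.503
  r[V,V] = 1 (diagonal).

R is symmetric with unit diagonal. Assembling:

R = [[1, 0.503],
 [0.503, 1]]


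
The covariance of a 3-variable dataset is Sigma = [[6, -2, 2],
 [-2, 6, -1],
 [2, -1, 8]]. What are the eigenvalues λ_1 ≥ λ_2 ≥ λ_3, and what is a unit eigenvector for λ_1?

Step 1 — characteristic polynomial p(λ) = det(λI - Sigma) = λ³ - tr·λ² + c_1·λ - det, where tr = trace, c_1 = sum of the principal 2×2 minors, det = det(Sigma):
  tr = 6 + 6 + 8 = 20,
  c_1 = (6·6 - (-2)²) + (6·8 - (2)²) + (6·8 - (-1)²) = 32 + 44 + 47 = 123,
  det = 6·(6·8 - (-1)²) - (-2)·((-2)·8 - (-1)·(2)) + (2)·((-2)·(-1) - 6·(2)) = 6·(47) - (-2)·(-14) + (2)·(-10) = 234.
  So p(λ) = λ³ - 20λ² + 123λ - 234.
Step 2 — look for an integer root (rational root theorem: any rational root is an integer divisor of 234). Testing λ = 6:
  p(6) = 216 - 720 + 738 - 234 = 0  ✓
  Dividing out (λ - 6): p(λ) = (λ - 6)(λ² - 14λ + 39).
Step 3 — remaining eigenvalues from the quadratic λ² - 14λ + 39 = 0:
  Δ = 14² - 4·39 = 196 - 156 = 40,  λ = (14 ± √40)/2 = (14 ± 6.3246)/2 ≈ 10.1623 or 3.8377.
  Sorted: λ_1 = 10.1623,  λ_2 = 6,  λ_3 = 3.8377  (check: sum = 20 = tr ✓).

Step 4 — unit eigenvector for λ_1 ≈ 10.1623: v spans the null space of (Sigma - λ_1 I), whose rows are
  r_1 = (-4.1623, -2, 2),  r_2 = (-2, -4.1623, -1),  r_3 = (2, -1, -2.1623).
  v is orthogonal to every row, so take v ∝ r_1 × r_2 = ((-2)·(-1) - (2)·(-4.1623), (2)·(-2) - (-4.1623)·(-1), (-4.1623)·(-4.1623) - (-2)·(-2)) ≈ (10.3246, -8.1623, 13.3246).
  Let u = (10.3246, -8.1623, 13.3246).
  ||u|| = √((10.3246)² + (-8.1623)² + (13.3246)²) = √(350.763) ≈ 18.7287,  v_1 = u/||u|| ≈ (0.5513, -0.4358, 0.7115) (||v_1|| = 1).

λ_1 = 10.1623,  λ_2 = 6,  λ_3 = 3.8377;  v_1 ≈ (0.5513, -0.4358, 0.7115)


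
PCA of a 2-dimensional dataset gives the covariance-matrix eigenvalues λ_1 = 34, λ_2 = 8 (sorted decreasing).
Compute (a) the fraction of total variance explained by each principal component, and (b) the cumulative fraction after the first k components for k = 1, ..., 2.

Step 1 — total variance = trace(Sigma) = Σ λ_i = 34 + 8 = 42.

Step 2 — fraction explained by component i = λ_i / Σ λ:
  PC1: 34/42 = 0.8095
  PC2: 8/42 = 0.1905

Step 3 — cumulative fraction after k components = (λ_1 + ... + λ_k) / Σ λ:
  k = 1: 34/42 = 0.8095
  k = 2: (34 + 8)/42 = 42/42 = 1

Summary (fraction, with percent):

explained: PC1 0.8095 (80.95%), PC2 0.1905 (19.05%);  cumulative: 0.8095, 1


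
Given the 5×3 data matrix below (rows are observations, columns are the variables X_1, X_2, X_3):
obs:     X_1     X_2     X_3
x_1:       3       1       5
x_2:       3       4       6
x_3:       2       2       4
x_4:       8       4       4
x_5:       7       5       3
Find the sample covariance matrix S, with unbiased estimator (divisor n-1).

Step 1 — column means:
  mean(X_1) = (3 + 3 + 2 + 8 + 7) / 5 = 23/5 = 4.6
  mean(X_2) = (1 + 4 + 2 + 4 + 5) / 5 = 16/5 = 3.2
  mean(X_3) = (5 + 6 + 4 + 4 + 3) / 5 = 22/5 = 4.4

Step 2 — sample covariance S[i,j] = (1/(n-1)) · Σ_k (x_{k,i} - mean_i) · (x_{k,j} - mean_j), with n-1 = 4.
  S[X_1,X_1] = ((-1.6)·(-1.6) + (-1.6)·(-1.6) + (-2.6)·(-2.6) + (3.4)·(3.4) + (2.4)·(2.4)) / 4 = 29.2/4 = 7.3
  S[X_1,X_2] = ((-1.6)·(-2.2) + (-1.6)·(0.8) + (-2.6)·(-1.2) + (3.4)·(0.8) + (2.4)·(1.8)) / 4 = 12.4/4 = 3.1
  S[X_1,X_3] = ((-1.6)·(0.6) + (-1.6)·(1.6) + (-2.6)·(-0.4) + (3.4)·(-0.4) + (2.4)·(-1.4)) / 4 = -7.2/4 = -1.8
  S[X_2,X_2] = ((-2.2)·(-2.2) + (0.8)·(0.8) + (-1.2)·(-1.2) + (0.8)·(0.8) + (1.8)·(1.8)) / 4 = 10.8/4 = 2.7
  S[X_2,X_3] = ((-2.2)·(0.6) + (0.8)·(1.6) + (-1.2)·(-0.4) + (0.8)·(-0.4) + (1.8)·(-1.4)) / 4 = -2.4/4 = -0.6
  S[X_3,X_3] = ((0.6)·(0.6) + (1.6)·(1.6) + (-0.4)·(-0.4) + (-0.4)·(-0.4) + (-1.4)·(-1.4)) / 4 = 5.2/4 = 1.3

S is symmetric (S[j,i] = S[i,j]). Assembling:

S = [[7.3, 3.1, -1.8],
 [3.1, 2.7, -0.6],
 [-1.8, -0.6, 1.3]]


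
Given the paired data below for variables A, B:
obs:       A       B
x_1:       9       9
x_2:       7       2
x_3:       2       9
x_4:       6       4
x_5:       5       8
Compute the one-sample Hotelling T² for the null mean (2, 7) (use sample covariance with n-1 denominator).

Step 1 — sample mean vector:
  mean(A) = (9 + 7 + 2 + 6 + 5) / 5 = 29/5 = 5.8
  mean(B) = (9 + 2 + 9 + 4 + 8) / 5 = 32/5 = 6.4
  x̄ = (5.8, 6.4),  deviation x̄ - mu_0 = (5.8, 6.4) - (2, 7) = (3.8, -0.6).

Step 2 — sample covariance matrix, S[i,j] = (1/(n-1)) · Σ_k (x_{k,i} - mean_i) · (x_{k,j} - mean_j), divisor n-1 = 4:
  S[A,A] = ((3.2)·(3.2) + (1.2)·(1.2) + (-3.8)·(-3.8) + (0.2)·(0.2) + (-0.8)·(-0.8)) / 4 = 26.8/4 = 6.7
  S[A,B] = ((3.2)·(2.6) + (1.2)·(-4.4) + (-3.8)·(2.6) + (0.2)·(-2.4) + (-0.8)·(1.6)) / 4 = -8.6/4 = -2.15
  S[B,B] = ((2.6)·(2.6) + (-4.4)·(-4.4) + (2.6)·(2.6) + (-2.4)·(-2.4) + (1.6)·(1.6)) / 4 = 41.2/4 = 10.3
  S = [[6.7, -2.15],
 [-2.15, 10.3]].

Step 3 — invert S. det(S) = 6.7·10.3 - (-2.15)² = 64.3875.
  S^{-1} = (1/det) · [[d, -b], [-b, a]] = [[0.16, 0.0334],
 [0.0334, 0.1041]].

Step 4 — quadratic form (x̄ - mu_0)^T · S^{-1} · (x̄ - mu_0):
  S^{-1} · (x̄ - mu_0) = (0.5878, 0.0645),
  (x̄ - mu_0)^T · [...] = (3.8)·(0.5878) + (-0.6)·(0.0645) = 2.1951.

Step 5 — scale by n: T² = 5 · 2.1951 = 10.9757.

T² ≈ 10.9757


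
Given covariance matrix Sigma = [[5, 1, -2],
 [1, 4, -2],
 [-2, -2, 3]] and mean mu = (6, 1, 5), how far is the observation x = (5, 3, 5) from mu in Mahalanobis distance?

Step 1 — centre the observation: (x - mu) = (-1, 2, 0).

Step 2 — invert Sigma (cofactor / det for 3×3, or solve directly):
  Sigma^{-1} = [[0.2759, 0.0345, 0.2069],
 [0.0345, 0.3793, 0.2759],
 [0.2069, 0.2759, 0.6552]].

Step 3 — form the quadratic (x - mu)^T · Sigma^{-1} · (x - mu):
  Sigma^{-1} · (x - mu) = (-0.2069, 0.7241, 0.3448).
  (x - mu)^T · [Sigma^{-1} · (x - mu)] = (-1)·(-0.2069) + (2)·(0.7241) + (0)·(0.3448) = 1.6552.

Step 4 — take square root: d = √(1.6552) ≈ 1.2865.

d(x, mu) = √(1.6552) ≈ 1.2865


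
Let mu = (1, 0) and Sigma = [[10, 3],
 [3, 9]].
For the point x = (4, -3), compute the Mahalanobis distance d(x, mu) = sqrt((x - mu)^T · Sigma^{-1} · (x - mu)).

Step 1 — centre the observation: (x - mu) = (3, -3).

Step 2 — invert Sigma. det(Sigma) = 10·9 - (3)² = 81.
  Sigma^{-1} = (1/det) · [[d, -b], [-b, a]] = [[0.1111, -0.037],
 [-0.037, 0.1235]].

Step 3 — form the quadratic (x - mu)^T · Sigma^{-1} · (x - mu):
  Sigma^{-1} · (x - mu) = (0.4444, -0.4815).
  (x - mu)^T · [Sigma^{-1} · (x - mu)] = (3)·(0.4444) + (-3)·(-0.4815) = 2.7778.

Step 4 — take square root: d = √(2.7778) ≈ 1.6667.

d(x, mu) = √(2.7778) ≈ 1.6667


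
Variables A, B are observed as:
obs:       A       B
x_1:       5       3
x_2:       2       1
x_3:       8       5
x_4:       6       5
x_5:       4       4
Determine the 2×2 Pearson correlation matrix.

Step 1 — column means:
  mean(A) = (5 + 2 + 8 + 6 + 4) / 5 = 25/5 = 5
  mean(B) = (3 + 1 + 5 + 5 + 4) / 5 = 18/5 = 3.6

Step 2 — sample variances and covariances s[i,j] = (1/(n-1)) · Σ_k (x_{k,i} - mean_i) · (x_{k,j} - mean_j), with n-1 = 4:
  s[A,A] = ((0)·(0) + (-3)·(-3) + (3)·(3) + (1)·(1) + (-1)·(-1)) / 4 = 20/4 = 5
  s[A,B] = ((0)·(-0.6) + (-3)·(-2.6) + (3)·(1.4) + (1)·(1.4) + (-1)·(0.4)) / 4 = 13/4 = 3.25
  s[B,B] = ((-0.6)·(-0.6) + (-2.6)·(-2.6) + (1.4)·(1.4) + (1.4)·(1.4) + (0.4)·(0.4)) / 4 = 11.2/4 = 2.8
  Sample standard deviations s_i = √(s[i,i]):
  s(A) = √(5) = 2.2361
  s(B) = √(2.8) = 1.6733

Step 3 — r_{ij} = s_{ij} / (s_i · s_j):
  r[A,A] = 1 (diagonal).
  r[A,B] = 3.25 / (2.2361 · 1.6733) = 3.25 / 3.7417 = 0.8686
  r[B,B] = 1 (diagonal).

R is symmetric with unit diagonal. Assembling:

R = [[1, 0.8686],
 [0.8686, 1]]


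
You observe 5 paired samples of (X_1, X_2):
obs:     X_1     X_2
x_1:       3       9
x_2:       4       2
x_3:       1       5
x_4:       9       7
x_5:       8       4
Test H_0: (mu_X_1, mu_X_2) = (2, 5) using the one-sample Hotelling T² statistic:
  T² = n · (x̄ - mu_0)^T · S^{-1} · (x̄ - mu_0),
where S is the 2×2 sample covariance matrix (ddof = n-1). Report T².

Step 1 — sample mean vector:
  mean(X_1) = (3 + 4 + 1 + 9 + 8) / 5 = 25/5 = 5
  mean(X_2) = (9 + 2 + 5 + 7 + 4) / 5 = 27/5 = 5.4
  x̄ = (5, 5.4),  deviation x̄ - mu_0 = (5, 5.4) - (2, 5) = (3, 0.4).

Step 2 — sample covariance matrix, S[i,j] = (1/(n-1)) · Σ_k (x_{k,i} - mean_i) · (x_{k,j} - mean_j), divisor n-1 = 4:
  S[X_1,X_1] = ((-2)·(-2) + (-1)·(-1) + (-4)·(-4) + (4)·(4) + (3)·(3)) / 4 = 46/4 = 11.5
  S[X_1,X_2] = ((-2)·(3.6) + (-1)·(-3.4) + (-4)·(-0.4) + (4)·(1.6) + (3)·(-1.4)) / 4 = 0/4 = 0
  S[X_2,X_2] = ((3.6)·(3.6) + (-3.4)·(-3.4) + (-0.4)·(-0.4) + (1.6)·(1.6) + (-1.4)·(-1.4)) / 4 = 29.2/4 = 7.3
  S = [[11.5, 0],
 [0, 7.3]].

Step 3 — invert S. det(S) = 11.5·7.3 - (0)² = 83.95.
  S^{-1} = (1/det) · [[d, -b], [-b, a]] = [[0.087, 0],
 [0, 0.137]].

Step 4 — quadratic form (x̄ - mu_0)^T · S^{-1} · (x̄ - mu_0):
  S^{-1} · (x̄ - mu_0) = (0.2609, 0.0548),
  (x̄ - mu_0)^T · [...] = (3)·(0.2609) + (0.4)·(0.0548) = 0.8045.

Step 5 — scale by n: T² = 5 · 0.8045 = 4.0226.

T² ≈ 4.0226


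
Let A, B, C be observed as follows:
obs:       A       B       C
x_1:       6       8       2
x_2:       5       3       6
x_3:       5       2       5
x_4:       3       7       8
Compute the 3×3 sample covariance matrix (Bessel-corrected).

Step 1 — column means:
  mean(A) = (6 + 5 + 5 + 3) / 4 = 19/4 = 4.75
  mean(B) = (8 + 3 + 2 + 7) / 4 = 20/4 = 5
  mean(C) = (2 + 6 + 5 + 8) / 4 = 21/4 = 5.25

Step 2 — sample covariance S[i,j] = (1/(n-1)) · Σ_k (x_{k,i} - mean_i) · (x_{k,j} - mean_j), with n-1 = 3.
  S[A,A] = ((1.25)·(1.25) + (0.25)·(0.25) + (0.25)·(0.25) + (-1.75)·(-1.75)) / 3 = 4.75/3 = 1.5833
  S[A,B] = ((1.25)·(3) + (0.25)·(-2) + (0.25)·(-3) + (-1.75)·(2)) / 3 = -1/3 = -0.3333
  S[A,C] = ((1.25)·(-3.25) + (0.25)·(0.75) + (0.25)·(-0.25) + (-1.75)·(2.75)) / 3 = -8.75/3 = -2.9167
  S[B,B] = ((3)·(3) + (-2)·(-2) + (-3)·(-3) + (2)·(2)) / 3 = 26/3 = 8.6667
  S[B,C] = ((3)·(-3.25) + (-2)·(0.75) + (-3)·(-0.25) + (2)·(2.75)) / 3 = -5/3 = -1.6667
  S[C,C] = ((-3.25)·(-3.25) + (0.75)·(0.75) + (-0.25)·(-0.25) + (2.75)·(2.75)) / 3 = 18.75/3 = 6.25

S is symmetric (S[j,i] = S[i,j]). Assembling:

S = [[1.5833, -0.3333, -2.9167],
 [-0.3333, 8.6667, -1.6667],
 [-2.9167, -1.6667, 6.25]]


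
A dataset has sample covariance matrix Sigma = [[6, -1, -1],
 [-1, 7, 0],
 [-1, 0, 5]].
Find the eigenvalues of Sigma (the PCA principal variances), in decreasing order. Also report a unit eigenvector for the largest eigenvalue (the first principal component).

Step 1 — characteristic polynomial p(λ) = det(λI - Sigma) = λ³ - tr·λ² + c_1·λ - det, where tr = trace, c_1 = sum of the principal 2×2 minors, det = det(Sigma):
  tr = 6 + 7 + 5 = 18,
  c_1 = (6·7 - (-1)²) + (6·5 - (-1)²) + (7·5 - (0)²) = 41 + 29 + 35 = 105,
  det = 6·(7·5 - (0)²) - (-1)·((-1)·5 - (0)·(-1)) + (-1)·((-1)·(0) - 7·(-1)) = 6·(35) - (-1)·(-5) + (-1)·(7) = 198.
  So p(λ) = λ³ - 18λ² + 105λ - 198.
Step 2 — look for an integer root (rational root theorem: any rational root is an integer divisor of 198). Testing λ = 6:
  p(6) = 216 - 648 + 630 - 198 = 0  ✓
  Dividing out (λ - 6): p(λ) = (λ - 6)(λ² - 12λ + 33).
Step 3 — remaining eigenvalues from the quadratic λ² - 12λ + 33 = 0:
  Δ = 12² - 4·33 = 144 - 132 = 12,  λ = (12 ± √12)/2 = (12 ± 3.4641)/2 ≈ 7.7321 or 4.2679.
  Sorted: λ_1 = 7.7321,  λ_2 = 6,  λ_3 = 4.2679  (check: sum = 18 = tr ✓).

Step 4 — unit eigenvector for λ_1 ≈ 7.7321: v spans the null space of (Sigma - λ_1 I), whose rows are
  r_1 = (-1.7321, -1, -1),  r_2 = (-1, -0.7321, 0),  r_3 = (-1, 0, -2.7321).
  v is orthogonal to every row, so take v ∝ r_1 × r_2 = ((-1)·(0) - (-1)·(-0.7321), (-1)·(-1) - (-1.7321)·(0), (-1.7321)·(-0.7321) - (-1)·(-1)) ≈ (-0.7321, 1, 0.2679).
  Rescale (multiply by -1 so the first nonzero entry is positive): u = (0.7321, -1, -0.2679).
  ||u|| = √((0.7321)² + (-1)² + (-0.2679)²) = √(1.6077) ≈ 1.2679,  v_1 = u/||u|| ≈ (0.5774, -0.7887, -0.2113) (||v_1|| = 1).

λ_1 = 7.7321,  λ_2 = 6,  λ_3 = 4.2679;  v_1 ≈ (0.5774, -0.7887, -0.2113)


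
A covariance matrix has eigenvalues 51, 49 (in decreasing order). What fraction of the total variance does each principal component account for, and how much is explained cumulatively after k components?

Step 1 — total variance = trace(Sigma) = Σ λ_i = 51 + 49 = 100.

Step 2 — fraction explained by component i = λ_i / Σ λ:
  PC1: 51/100 = 0.51
  PC2: 49/100 = 0.49

Step 3 — cumulative fraction after k components = (λ_1 + ... + λ_k) / Σ λ:
  k = 1: 51/100 = 0.51
  k = 2: (51 + 49)/100 = 100/100 = 1

Summary (fraction, with percent):

explained: PC1 0.51 (51%), PC2 0.49 (49%);  cumulative: 0.51, 1


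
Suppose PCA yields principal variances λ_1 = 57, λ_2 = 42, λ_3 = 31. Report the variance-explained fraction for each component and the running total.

Step 1 — total variance = trace(Sigma) = Σ λ_i = 57 + 42 + 31 = 130.

Step 2 — fraction explained by component i = λ_i / Σ λ:
  PC1: 57/130 = 0.4385
  PC2: 42/130 = 0.3231
  PC3: 31/130 = 0.2385

Step 3 — cumulative fraction after k components = (λ_1 + ... + λ_k) / Σ λ:
  k = 1: 57/130 = 0.4385
  k = 2: (57 + 42)/130 = 99/130 = 0.7615
  k = 3: (57 + 42 + 31)/130 = 130/130 = 1

Summary (fraction, with percent):

explained: PC1 0.4385 (43.85%), PC2 0.3231 (32.31%), PC3 0.2385 (23.85%);  cumulative: 0.4385, 0.7615, 1


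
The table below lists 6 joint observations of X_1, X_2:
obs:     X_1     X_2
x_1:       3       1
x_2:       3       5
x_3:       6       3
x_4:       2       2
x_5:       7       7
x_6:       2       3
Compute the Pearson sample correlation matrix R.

Step 1 — column means:
  mean(X_1) = (3 + 3 + 6 + 2 + 7 + 2) / 6 = 23/6 = 3.8333
  mean(X_2) = (1 + 5 + 3 + 2 + 7 + 3) / 6 = 21/6 = 3.5

Step 2 — sample variances and covariances s[i,j] = (1/(n-1)) · Σ_k (x_{k,i} - mean_i) · (x_{k,j} - mean_j), with n-1 = 5:
  s[X_1,X_1] = ((-0.8333)·(-0.8333) + (-0.8333)·(-0.8333) + (2.1667)·(2.1667) + (-1.8333)·(-1.8333) + (3.1667)·(3.1667) + (-1.8333)·(-1.8333)) / 5 = 22.8333/5 = 4.5667
  s[X_1,X_2] = ((-0.8333)·(-2.5) + (-0.8333)·(1.5) + (2.1667)·(-0.5) + (-1.8333)·(-1.5) + (3.1667)·(3.5) + (-1.8333)·(-0.5)) / 5 = 14.5/5 = 2.9
  s[X_2,X_2] = ((-2.5)·(-2.5) + (1.5)·(1.5) + (-0.5)·(-0.5) + (-1.5)·(-1.5) + (3.5)·(3.5) + (-0.5)·(-0.5)) / 5 = 23.5/5 = 4.7
  Sample standard deviations s_i = √(s[i,i]):
  s(X_1) = √(4.5667) = 2.137
  s(X_2) = √(4.7) = 2.1679

Step 3 — r_{ij} = s_{ij} / (s_i · s_j):
  r[X_1,X_1] = 1 (diagonal).
  r[X_1,X_2] = 2.9 / (2.137 · 2.1679) = 2.9 / 4.6329 = 0.626
  r[X_2,X_2] = 1 (diagonal).

R is symmetric with unit diagonal. Assembling:

R = [[1, 0.626],
 [0.626, 1]]


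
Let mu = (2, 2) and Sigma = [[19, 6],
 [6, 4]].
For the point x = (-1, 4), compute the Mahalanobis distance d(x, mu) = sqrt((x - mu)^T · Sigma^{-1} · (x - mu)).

Step 1 — centre the observation: (x - mu) = (-3, 2).

Step 2 — invert Sigma. det(Sigma) = 19·4 - (6)² = 40.
  Sigma^{-1} = (1/det) · [[d, -b], [-b, a]] = [[0.1, -0.15],
 [-0.15, 0.475]].

Step 3 — form the quadratic (x - mu)^T · Sigma^{-1} · (x - mu):
  Sigma^{-1} · (x - mu) = (-0.6, 1.4).
  (x - mu)^T · [Sigma^{-1} · (x - mu)] = (-3)·(-0.6) + (2)·(1.4) = 4.6.

Step 4 — take square root: d = √(4.6) ≈ 2.1448.

d(x, mu) = √(4.6) ≈ 2.1448


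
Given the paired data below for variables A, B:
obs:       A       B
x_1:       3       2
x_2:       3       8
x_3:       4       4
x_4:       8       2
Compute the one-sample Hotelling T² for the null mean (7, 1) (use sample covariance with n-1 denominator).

Step 1 — sample mean vector:
  mean(A) = (3 + 3 + 4 + 8) / 4 = 18/4 = 4.5
  mean(B) = (2 + 8 + 4 + 2) / 4 = 16/4 = 4
  x̄ = (4.5, 4),  deviation x̄ - mu_0 = (4.5, 4) - (7, 1) = (-2.5, 3).

Step 2 — sample covariance matrix, S[i,j] = (1/(n-1)) · Σ_k (x_{k,i} - mean_i) · (x_{k,j} - mean_j), divisor n-1 = 3:
  S[A,A] = ((-1.5)·(-1.5) + (-1.5)·(-1.5) + (-0.5)·(-0.5) + (3.5)·(3.5)) / 3 = 17/3 = 5.6667
  S[A,B] = ((-1.5)·(-2) + (-1.5)·(4) + (-0.5)·(0) + (3.5)·(-2)) / 3 = -10/3 = -3.3333
  S[B,B] = ((-2)·(-2) + (4)·(4) + (0)·(0) + (-2)·(-2)) / 3 = 24/3 = 8
  S = [[5.6667, -3.3333],
 [-3.3333, 8]].

Step 3 — invert S. det(S) = 5.6667·8 - (-3.3333)² = 34.2222.
  S^{-1} = (1/det) · [[d, -b], [-b, a]] = [[0.2338, 0.0974],
 [0.0974, 0.1656]].

Step 4 — quadratic form (x̄ - mu_0)^T · S^{-1} · (x̄ - mu_0):
  S^{-1} · (x̄ - mu_0) = (-0.2922, 0.2532),
  (x̄ - mu_0)^T · [...] = (-2.5)·(-0.2922) + (3)·(0.2532) = 1.4903.

Step 5 — scale by n: T² = 4 · 1.4903 = 5.961.

T² ≈ 5.961


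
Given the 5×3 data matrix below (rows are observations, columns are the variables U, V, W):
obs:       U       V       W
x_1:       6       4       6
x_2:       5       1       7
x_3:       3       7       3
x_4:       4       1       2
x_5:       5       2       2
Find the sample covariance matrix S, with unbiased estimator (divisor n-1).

Step 1 — column means:
  mean(U) = (6 + 5 + 3 + 4 + 5) / 5 = 23/5 = 4.6
  mean(V) = (4 + 1 + 7 + 1 + 2) / 5 = 15/5 = 3
  mean(W) = (6 + 7 + 3 + 2 + 2) / 5 = 20/5 = 4

Step 2 — sample covariance S[i,j] = (1/(n-1)) · Σ_k (x_{k,i} - mean_i) · (x_{k,j} - mean_j), with n-1 = 4.
  S[U,U] = ((1.4)·(1.4) + (0.4)·(0.4) + (-1.6)·(-1.6) + (-0.6)·(-0.6) + (0.4)·(0.4)) / 4 = 5.2/4 = 1.3
  S[U,V] = ((1.4)·(1) + (0.4)·(-2) + (-1.6)·(4) + (-0.6)·(-2) + (0.4)·(-1)) / 4 = -5/4 = -1.25
  S[U,W] = ((1.4)·(2) + (0.4)·(3) + (-1.6)·(-1) + (-0.6)·(-2) + (0.4)·(-2)) / 4 = 6/4 = 1.5
  S[V,V] = ((1)·(1) + (-2)·(-2) + (4)·(4) + (-2)·(-2) + (-1)·(-1)) / 4 = 26/4 = 6.5
  S[V,W] = ((1)·(2) + (-2)·(3) + (4)·(-1) + (-2)·(-2) + (-1)·(-2)) / 4 = -2/4 = -0.5
  S[W,W] = ((2)·(2) + (3)·(3) + (-1)·(-1) + (-2)·(-2) + (-2)·(-2)) / 4 = 22/4 = 5.5

S is symmetric (S[j,i] = S[i,j]). Assembling:

S = [[1.3, -1.25, 1.5],
 [-1.25, 6.5, -0.5],
 [1.5, -0.5, 5.5]]


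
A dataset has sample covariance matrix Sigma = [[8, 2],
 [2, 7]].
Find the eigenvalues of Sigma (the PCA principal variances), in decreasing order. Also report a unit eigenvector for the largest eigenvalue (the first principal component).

Step 1 — characteristic polynomial of 2×2 Sigma:
  det(Sigma - λI) = λ² - trace · λ + det = 0.
  trace = 8 + 7 = 15, det = 8·7 - (2)² = 52.
Step 2 — discriminant:
  Δ = trace² - 4·det = 225 - 208 = 17.
Step 3 — eigenvalues:
  λ = (trace ± √Δ)/2 = (15 ± 4.1231)/2,
  λ_1 = 9.5616,  λ_2 = 5.4384.

Step 4 — unit eigenvector for λ_1: solve (Sigma - λ_1 I)v = 0. First row:
  (8 - 9.5616)·v_x + (2)·v_y = 0, i.e. (-1.5616)·v_x + (2)·v_y = 0,
  so v ∝ (b, λ_1 - a) = (2, 1.5616) = u.
  ||u|| = √((2)² + (1.5616)²) = √(6.4384) ≈ 2.5374,
  v_1 = u/||u|| ≈ (0.7882, 0.6154) (||v_1|| = 1).

λ_1 = 9.5616,  λ_2 = 5.4384;  v_1 ≈ (0.7882, 0.6154)


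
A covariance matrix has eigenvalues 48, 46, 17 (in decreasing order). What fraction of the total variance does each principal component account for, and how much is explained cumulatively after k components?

Step 1 — total variance = trace(Sigma) = Σ λ_i = 48 + 46 + 17 = 111.

Step 2 — fraction explained by component i = λ_i / Σ λ:
  PC1: 48/111 = 0.4324
  PC2: 46/111 = 0.4144
  PC3: 17/111 = 0.1532

Step 3 — cumulative fraction after k components = (λ_1 + ... + λ_k) / Σ λ:
  k = 1: 48/111 = 0.4324
  k = 2: (48 + 46)/111 = 94/111 = 0.8468
  k = 3: (48 + 46 + 17)/111 = 111/111 = 1

Summary (fraction, with percent):

explained: PC1 0.4324 (43.24%), PC2 0.4144 (41.44%), PC3 0.1532 (15.32%);  cumulative: 0.4324, 0.8468, 1


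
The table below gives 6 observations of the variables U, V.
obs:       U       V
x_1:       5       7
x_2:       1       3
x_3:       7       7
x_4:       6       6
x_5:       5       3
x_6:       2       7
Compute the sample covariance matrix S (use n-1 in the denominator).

Step 1 — column means:
  mean(U) = (5 + 1 + 7 + 6 + 5 + 2) / 6 = 26/6 = 4.3333
  mean(V) = (7 + 3 + 7 + 6 + 3 + 7) / 6 = 33/6 = 5.5

Step 2 — sample covariance S[i,j] = (1/(n-1)) · Σ_k (x_{k,i} - mean_i) · (x_{k,j} - mean_j), with n-1 = 5.
  S[U,U] = ((0.6667)·(0.6667) + (-3.3333)·(-3.3333) + (2.6667)·(2.6667) + (1.6667)·(1.6667) + (0.6667)·(0.6667) + (-2.3333)·(-2.3333)) / 5 = 27.3333/5 = 5.4667
  S[U,V] = ((0.6667)·(1.5) + (-3.3333)·(-2.5) + (2.6667)·(1.5) + (1.6667)·(0.5) + (0.6667)·(-2.5) + (-2.3333)·(1.5)) / 5 = 9/5 = 1.8
  S[V,V] = ((1.5)·(1.5) + (-2.5)·(-2.5) + (1.5)·(1.5) + (0.5)·(0.5) + (-2.5)·(-2.5) + (1.5)·(1.5)) / 5 = 19.5/5 = 3.9

S is symmetric (S[j,i] = S[i,j]). Assembling:

S = [[5.4667, 1.8],
 [1.8, 3.9]]


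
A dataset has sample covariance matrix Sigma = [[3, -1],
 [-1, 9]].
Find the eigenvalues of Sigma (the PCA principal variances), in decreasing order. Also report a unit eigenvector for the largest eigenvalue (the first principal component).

Step 1 — characteristic polynomial of 2×2 Sigma:
  det(Sigma - λI) = λ² - trace · λ + det = 0.
  trace = 3 + 9 = 12, det = 3·9 - (-1)² = 26.
Step 2 — discriminant:
  Δ = trace² - 4·det = 144 - 104 = 40.
Step 3 — eigenvalues:
  λ = (trace ± √Δ)/2 = (12 ± 6.3246)/2,
  λ_1 = 9.1623,  λ_2 = 2.8377.

Step 4 — unit eigenvector for λ_1: solve (Sigma - λ_1 I)v = 0. First row:
  (3 - 9.1623)·v_x + (-1)·v_y = 0, i.e. (-6.1623)·v_x + (-1)·v_y = 0,
  so v ∝ (b, λ_1 - a) = (-1, 6.1623); multiply by -1 so the first entry is positive: u = (1, -6.1623).
  ||u|| = √((1)² + (-6.1623)²) = √(38.9737) ≈ 6.2429,
  v_1 = u/||u|| ≈ (0.1602, -0.9871) (||v_1|| = 1).

λ_1 = 9.1623,  λ_2 = 2.8377;  v_1 ≈ (0.1602, -0.9871)


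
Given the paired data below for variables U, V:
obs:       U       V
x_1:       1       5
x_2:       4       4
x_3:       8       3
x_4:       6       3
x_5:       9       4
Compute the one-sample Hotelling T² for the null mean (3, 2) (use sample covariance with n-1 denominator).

Step 1 — sample mean vector:
  mean(U) = (1 + 4 + 8 + 6 + 9) / 5 = 28/5 = 5.6
  mean(V) = (5 + 4 + 3 + 3 + 4) / 5 = 19/5 = 3.8
  x̄ = (5.6, 3.8),  deviation x̄ - mu_0 = (5.6, 3.8) - (3, 2) = (2.6, 1.8).

Step 2 — sample covariance matrix, S[i,j] = (1/(n-1)) · Σ_k (x_{k,i} - mean_i) · (x_{k,j} - mean_j), divisor n-1 = 4:
  S[U,U] = ((-4.6)·(-4.6) + (-1.6)·(-1.6) + (2.4)·(2.4) + (0.4)·(0.4) + (3.4)·(3.4)) / 4 = 41.2/4 = 10.3
  S[U,V] = ((-4.6)·(1.2) + (-1.6)·(0.2) + (2.4)·(-0.8) + (0.4)·(-0.8) + (3.4)·(0.2)) / 4 = -7.4/4 = -1.85
  S[V,V] = ((1.2)·(1.2) + (0.2)·(0.2) + (-0.8)·(-0.8) + (-0.8)·(-0.8) + (0.2)·(0.2)) / 4 = 2.8/4 = 0.7
  S = [[10.3, -1.85],
 [-1.85, 0.7]].

Step 3 — invert S. det(S) = 10.3·0.7 - (-1.85)² = 3.7875.
  S^{-1} = (1/det) · [[d, -b], [-b, a]] = [[0.1848, 0.4884],
 [0.4884, 2.7195]].

Step 4 — quadratic form (x̄ - mu_0)^T · S^{-1} · (x̄ - mu_0):
  S^{-1} · (x̄ - mu_0) = (1.3597, 6.165),
  (x̄ - mu_0)^T · [...] = (2.6)·(1.3597) + (1.8)·(6.165) = 14.6323.

Step 5 — scale by n: T² = 5 · 14.6323 = 73.1617.

T² ≈ 73.1617


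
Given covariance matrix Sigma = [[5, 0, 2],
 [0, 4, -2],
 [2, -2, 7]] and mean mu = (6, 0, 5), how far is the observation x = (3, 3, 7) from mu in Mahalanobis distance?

Step 1 — centre the observation: (x - mu) = (-3, 3, 2).

Step 2 — invert Sigma (cofactor / det for 3×3, or solve directly):
  Sigma^{-1} = [[0.2308, -0.0385, -0.0769],
 [-0.0385, 0.2981, 0.0962],
 [-0.0769, 0.0962, 0.1923]].

Step 3 — form the quadratic (x - mu)^T · Sigma^{-1} · (x - mu):
  Sigma^{-1} · (x - mu) = (-0.9615, 1.2019, 0.9038).
  (x - mu)^T · [Sigma^{-1} · (x - mu)] = (-3)·(-0.9615) + (3)·(1.2019) + (2)·(0.9038) = 8.2981.

Step 4 — take square root: d = √(8.2981) ≈ 2.8806.

d(x, mu) = √(8.2981) ≈ 2.8806


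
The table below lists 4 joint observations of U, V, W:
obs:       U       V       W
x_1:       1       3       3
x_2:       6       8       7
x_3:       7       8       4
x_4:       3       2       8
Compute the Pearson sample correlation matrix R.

Step 1 — column means:
  mean(U) = (1 + 6 + 7 + 3) / 4 = 17/4 = 4.25
  mean(V) = (3 + 8 + 8 + 2) / 4 = 21/4 = 5.25
  mean(W) = (3 + 7 + 4 + 8) / 4 = 22/4 = 5.5

Step 2 — sample variances and covariances s[i,j] = (1/(n-1)) · Σ_k (x_{k,i} - mean_i) · (x_{k,j} - mean_j), with n-1 = 3:
  s[U,U] = ((-3.25)·(-3.25) + (1.75)·(1.75) + (2.75)·(2.75) + (-1.25)·(-1.25)) / 3 = 22.75/3 = 7.5833
  s[U,V] = ((-3.25)·(-2.25) + (1.75)·(2.75) + (2.75)·(2.75) + (-1.25)·(-3.25)) / 3 = 23.75/3 = 7.9167
  s[U,W] = ((-3.25)·(-2.5) + (1.75)·(1.5) + (2.75)·(-1.5) + (-1.25)·(2.5)) / 3 = 3.5/3 = 1.1667
  s[V,V] = ((-2.25)·(-2.25) + (2.75)·(2.75) + (2.75)·(2.75) + (-3.25)·(-3.25)) / 3 = 30.75/3 = 10.25
  s[V,W] = ((-2.25)·(-2.5) + (2.75)·(1.5) + (2.75)·(-1.5) + (-3.25)·(2.5)) / 3 = -2.5/3 = -0.8333
  s[W,W] = ((-2.5)·(-2.5) + (1.5)·(1.5) + (-1.5)·(-1.5) + (2.5)·(2.5)) / 3 = 17/3 = 5.6667
  Sample standard deviations s_i = √(s[i,i]):
  s(U) = √(7.5833) = 2.7538
  s(V) = √(10.25) = 3.2016
  s(W) = √(5.6667) = 2.3805

Step 3 — r_{ij} = s_{ij} / (s_i · s_j):
  r[U,U] = 1 (diagonal).
  r[U,V] = 7.9167 / (2.7538 · 3.2016) = 7.9167 / 8.8164 = 0.8979
  r[U,W] = 1.1667 / (2.7538 · 2.3805) = 1.1667 / 6.5553 = 0.178
  r[V,V] = 1 (diagonal).
  r[V,W] = -0.8333 / (3.2016 · 2.3805) = -0.8333 / 7.6212 = -0.1093
  r[W,W] = 1 (diagonal).

R is symmetric with unit diagonal. Assembling:

R = [[1, 0.8979, 0.178],
 [0.8979, 1, -0.1093],
 [0.178, -0.1093, 1]]


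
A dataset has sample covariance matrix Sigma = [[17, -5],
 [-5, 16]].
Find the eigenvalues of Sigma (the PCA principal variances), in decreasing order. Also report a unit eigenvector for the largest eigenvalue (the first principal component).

Step 1 — characteristic polynomial of 2×2 Sigma:
  det(Sigma - λI) = λ² - trace · λ + det = 0.
  trace = 17 + 16 = 33, det = 17·16 - (-5)² = 247.
Step 2 — discriminant:
  Δ = trace² - 4·det = 1089 - 988 = 101.
Step 3 — eigenvalues:
  λ = (trace ± √Δ)/2 = (33 ± 10.0499)/2,
  λ_1 = 21.5249,  λ_2 = 11.4751.

Step 4 — unit eigenvector for λ_1: solve (Sigma - λ_1 I)v = 0. First row:
  (17 - 21.5249)·v_x + (-5)·v_y = 0, i.e. (-4.5249)·v_x + (-5)·v_y = 0,
  so v ∝ (b, λ_1 - a) = (-5, 4.5249); multiply by -1 so the first entry is positive: u = (5, -4.5249).
  ||u|| = √((5)² + (-4.5249)²) = √(45.4751) ≈ 6.7435,
  v_1 = u/||u|| ≈ (0.7415, -0.671) (||v_1|| = 1).

λ_1 = 21.5249,  λ_2 = 11.4751;  v_1 ≈ (0.7415, -0.671)


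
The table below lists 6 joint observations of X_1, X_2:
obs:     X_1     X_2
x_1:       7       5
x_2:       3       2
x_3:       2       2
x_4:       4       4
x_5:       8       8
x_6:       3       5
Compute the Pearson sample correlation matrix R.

Step 1 — column means:
  mean(X_1) = (7 + 3 + 2 + 4 + 8 + 3) / 6 = 27/6 = 4.5
  mean(X_2) = (5 + 2 + 2 + 4 + 8 + 5) / 6 = 26/6 = 4.3333

Step 2 — sample variances and covariances s[i,j] = (1/(n-1)) · Σ_k (x_{k,i} - mean_i) · (x_{k,j} - mean_j), with n-1 = 5:
  s[X_1,X_1] = ((2.5)·(2.5) + (-1.5)·(-1.5) + (-2.5)·(-2.5) + (-0.5)·(-0.5) + (3.5)·(3.5) + (-1.5)·(-1.5)) / 5 = 29.5/5 = 5.9
  s[X_1,X_2] = ((2.5)·(0.6667) + (-1.5)·(-2.3333) + (-2.5)·(-2.3333) + (-0.5)·(-0.3333) + (3.5)·(3.6667) + (-1.5)·(0.6667)) / 5 = 23/5 = 4.6
  s[X_2,X_2] = ((0.6667)·(0.6667) + (-2.3333)·(-2.3333) + (-2.3333)·(-2.3333) + (-0.3333)·(-0.3333) + (3.6667)·(3.6667) + (0.6667)·(0.6667)) / 5 = 25.3333/5 = 5.0667
  Sample standard deviations s_i = √(s[i,i]):
  s(X_1) = √(5.9) = 2.429
  s(X_2) = √(5.0667) = 2.2509

Step 3 — r_{ij} = s_{ij} / (s_i · s_j):
  r[X_1,X_1] = 1 (diagonal).
  r[X_1,X_2] = 4.6 / (2.429 · 2.2509) = 4.6 / 5.4675 = 0.8413
  r[X_2,X_2] = 1 (diagonal).

R is symmetric with unit diagonal. Assembling:

R = [[1, 0.8413],
 [0.8413, 1]]


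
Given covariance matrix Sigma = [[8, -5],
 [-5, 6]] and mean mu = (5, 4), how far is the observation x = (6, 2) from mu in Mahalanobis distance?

Step 1 — centre the observation: (x - mu) = (1, -2).

Step 2 — invert Sigma. det(Sigma) = 8·6 - (-5)² = 23.
  Sigma^{-1} = (1/det) · [[d, -b], [-b, a]] = [[0.2609, 0.2174],
 [0.2174, 0.3478]].

Step 3 — form the quadratic (x - mu)^T · Sigma^{-1} · (x - mu):
  Sigma^{-1} · (x - mu) = (-0.1739, -0.4783).
  (x - mu)^T · [Sigma^{-1} · (x - mu)] = (1)·(-0.1739) + (-2)·(-0.4783) = 0.7826.

Step 4 — take square root: d = √(0.7826) ≈ 0.8847.

d(x, mu) = √(0.7826) ≈ 0.8847


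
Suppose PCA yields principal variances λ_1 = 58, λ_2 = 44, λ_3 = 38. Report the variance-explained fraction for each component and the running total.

Step 1 — total variance = trace(Sigma) = Σ λ_i = 58 + 44 + 38 = 140.

Step 2 — fraction explained by component i = λ_i / Σ λ:
  PC1: 58/140 = 0.4143
  PC2: 44/140 = 0.3143
  PC3: 38/140 = 0.2714

Step 3 — cumulative fraction after k components = (λ_1 + ... + λ_k) / Σ λ:
  k = 1: 58/140 = 0.4143
  k = 2: (58 + 44)/140 = 102/140 = 0.7286
  k = 3: (58 + 44 + 38)/140 = 140/140 = 1

Summary (fraction, with percent):

explained: PC1 0.4143 (41.43%), PC2 0.3143 (31.43%), PC3 0.2714 (27.14%);  cumulative: 0.4143, 0.7286, 1


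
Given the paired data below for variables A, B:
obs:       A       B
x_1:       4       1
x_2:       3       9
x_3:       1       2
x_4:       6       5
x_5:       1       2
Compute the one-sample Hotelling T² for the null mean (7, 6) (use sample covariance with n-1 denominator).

Step 1 — sample mean vector:
  mean(A) = (4 + 3 + 1 + 6 + 1) / 5 = 15/5 = 3
  mean(B) = (1 + 9 + 2 + 5 + 2) / 5 = 19/5 = 3.8
  x̄ = (3, 3.8),  deviation x̄ - mu_0 = (3, 3.8) - (7, 6) = (-4, -2.2).

Step 2 — sample covariance matrix, S[i,j] = (1/(n-1)) · Σ_k (x_{k,i} - mean_i) · (x_{k,j} - mean_j), divisor n-1 = 4:
  S[A,A] = ((1)·(1) + (0)·(0) + (-2)·(-2) + (3)·(3) + (-2)·(-2)) / 4 = 18/4 = 4.5
  S[A,B] = ((1)·(-2.8) + (0)·(5.2) + (-2)·(-1.8) + (3)·(1.2) + (-2)·(-1.8)) / 4 = 8/4 = 2
  S[B,B] = ((-2.8)·(-2.8) + (5.2)·(5.2) + (-1.8)·(-1.8) + (1.2)·(1.2) + (-1.8)·(-1.8)) / 4 = 42.8/4 = 10.7
  S = [[4.5, 2],
 [2, 10.7]].

Step 3 — invert S. det(S) = 4.5·10.7 - (2)² = 44.15.
  S^{-1} = (1/det) · [[d, -b], [-b, a]] = [[0.2424, -0.0453],
 [-0.0453, 0.1019]].

Step 4 — quadratic form (x̄ - mu_0)^T · S^{-1} · (x̄ - mu_0):
  S^{-1} · (x̄ - mu_0) = (-0.8698, -0.043),
  (x̄ - mu_0)^T · [...] = (-4)·(-0.8698) + (-2.2)·(-0.043) = 3.5737.

Step 5 — scale by n: T² = 5 · 3.5737 = 17.8686.

T² ≈ 17.8686


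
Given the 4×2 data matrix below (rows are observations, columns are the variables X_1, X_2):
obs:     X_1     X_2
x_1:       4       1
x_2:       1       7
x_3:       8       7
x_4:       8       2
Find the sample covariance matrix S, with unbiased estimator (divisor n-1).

Step 1 — column means:
  mean(X_1) = (4 + 1 + 8 + 8) / 4 = 21/4 = 5.25
  mean(X_2) = (1 + 7 + 7 + 2) / 4 = 17/4 = 4.25

Step 2 — sample covariance S[i,j] = (1/(n-1)) · Σ_k (x_{k,i} - mean_i) · (x_{k,j} - mean_j), with n-1 = 3.
  S[X_1,X_1] = ((-1.25)·(-1.25) + (-4.25)·(-4.25) + (2.75)·(2.75) + (2.75)·(2.75)) / 3 = 34.75/3 = 11.5833
  S[X_1,X_2] = ((-1.25)·(-3.25) + (-4.25)·(2.75) + (2.75)·(2.75) + (2.75)·(-2.25)) / 3 = -6.25/3 = -2.0833
  S[X_2,X_2] = ((-3.25)·(-3.25) + (2.75)·(2.75) + (2.75)·(2.75) + (-2.25)·(-2.25)) / 3 = 30.75/3 = 10.25

S is symmetric (S[j,i] = S[i,j]). Assembling:

S = [[11.5833, -2.0833],
 [-2.0833, 10.25]]


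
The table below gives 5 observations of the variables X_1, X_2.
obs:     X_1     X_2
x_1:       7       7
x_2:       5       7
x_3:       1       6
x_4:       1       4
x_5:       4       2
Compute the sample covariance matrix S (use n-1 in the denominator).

Step 1 — column means:
  mean(X_1) = (7 + 5 + 1 + 1 + 4) / 5 = 18/5 = 3.6
  mean(X_2) = (7 + 7 + 6 + 4 + 2) / 5 = 26/5 = 5.2

Step 2 — sample covariance S[i,j] = (1/(n-1)) · Σ_k (x_{k,i} - mean_i) · (x_{k,j} - mean_j), with n-1 = 4.
  S[X_1,X_1] = ((3.4)·(3.4) + (1.4)·(1.4) + (-2.6)·(-2.6) + (-2.6)·(-2.6) + (0.4)·(0.4)) / 4 = 27.2/4 = 6.8
  S[X_1,X_2] = ((3.4)·(1.8) + (1.4)·(1.8) + (-2.6)·(0.8) + (-2.6)·(-1.2) + (0.4)·(-3.2)) / 4 = 8.4/4 = 2.1
  S[X_2,X_2] = ((1.8)·(1.8) + (1.8)·(1.8) + (0.8)·(0.8) + (-1.2)·(-1.2) + (-3.2)·(-3.2)) / 4 = 18.8/4 = 4.7

S is symmetric (S[j,i] = S[i,j]). Assembling:

S = [[6.8, 2.1],
 [2.1, 4.7]]


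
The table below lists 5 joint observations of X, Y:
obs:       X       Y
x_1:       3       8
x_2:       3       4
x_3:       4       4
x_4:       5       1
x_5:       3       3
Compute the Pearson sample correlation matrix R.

Step 1 — column means:
  mean(X) = (3 + 3 + 4 + 5 + 3) / 5 = 18/5 = 3.6
  mean(Y) = (8 + 4 + 4 + 1 + 3) / 5 = 20/5 = 4

Step 2 — sample variances and covariances s[i,j] = (1/(n-1)) · Σ_k (x_{k,i} - mean_i) · (x_{k,j} - mean_j), with n-1 = 4:
  s[X,X] = ((-0.6)·(-0.6) + (-0.6)·(-0.6) + (0.4)·(0.4) + (1.4)·(1.4) + (-0.6)·(-0.6)) / 4 = 3.2/4 = 0.8
  s[X,Y] = ((-0.6)·(4) + (-0.6)·(0) + (0.4)·(0) + (1.4)·(-3) + (-0.6)·(-1)) / 4 = -6/4 = -1.5
  s[Y,Y] = ((4)·(4) + (0)·(0) + (0)·(0) + (-3)·(-3) + (-1)·(-1)) / 4 = 26/4 = 6.5
  Sample standard deviations s_i = √(s[i,i]):
  s(X) = √(0.8) = 0.8944
  s(Y) = √(6.5) = 2.5495

Step 3 — r_{ij} = s_{ij} / (s_i · s_j):
  r[X,X] = 1 (diagonal).
  r[X,Y] = -1.5 / (0.8944 · 2.5495) = -1.5 / 2.2804 = -0.6578
  r[Y,Y] = 1 (diagonal).

R is symmetric with unit diagonal. Assembling:

R = [[1, -0.6578],
 [-0.6578, 1]]
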